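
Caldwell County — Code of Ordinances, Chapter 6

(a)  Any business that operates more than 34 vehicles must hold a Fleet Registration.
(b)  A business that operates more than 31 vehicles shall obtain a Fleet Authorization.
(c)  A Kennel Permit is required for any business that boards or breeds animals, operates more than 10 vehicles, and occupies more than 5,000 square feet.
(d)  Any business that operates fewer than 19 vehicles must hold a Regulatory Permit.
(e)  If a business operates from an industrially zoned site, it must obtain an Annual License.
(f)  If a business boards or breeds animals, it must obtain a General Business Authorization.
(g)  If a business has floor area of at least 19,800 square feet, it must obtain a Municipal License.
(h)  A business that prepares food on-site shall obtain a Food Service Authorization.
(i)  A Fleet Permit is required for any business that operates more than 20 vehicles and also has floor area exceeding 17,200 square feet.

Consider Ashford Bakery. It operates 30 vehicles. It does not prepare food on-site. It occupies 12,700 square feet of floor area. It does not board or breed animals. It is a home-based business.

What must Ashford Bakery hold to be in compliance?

None

(a) vehicles 30 ≤ 34 → Fleet Registration not required.
(b) vehicles 30 ≤ 31 → Fleet Authorization not required.
(c) does not board or breed animals; vehicles 30 > 10; floor area 12,700 square feet > 5,000 square feet → Kennel Permit not required.
(d) vehicles 30 ≥ 19 → Regulatory Permit not required.
(e) is a home-based business (not: operates from an industrially zoned site) → Annual License not required.
(f) does not board or breed animals → General Business Authorization not required.
(g) floor area 12,700 square feet < 19,800 square feet → Municipal License not required.
(h) does not prepare food on-site → Food Service Authorization not required.
(i) vehicles 30 > 20; floor area 12,700 square feet ≤ 17,200 square feet → Fleet Permit not required.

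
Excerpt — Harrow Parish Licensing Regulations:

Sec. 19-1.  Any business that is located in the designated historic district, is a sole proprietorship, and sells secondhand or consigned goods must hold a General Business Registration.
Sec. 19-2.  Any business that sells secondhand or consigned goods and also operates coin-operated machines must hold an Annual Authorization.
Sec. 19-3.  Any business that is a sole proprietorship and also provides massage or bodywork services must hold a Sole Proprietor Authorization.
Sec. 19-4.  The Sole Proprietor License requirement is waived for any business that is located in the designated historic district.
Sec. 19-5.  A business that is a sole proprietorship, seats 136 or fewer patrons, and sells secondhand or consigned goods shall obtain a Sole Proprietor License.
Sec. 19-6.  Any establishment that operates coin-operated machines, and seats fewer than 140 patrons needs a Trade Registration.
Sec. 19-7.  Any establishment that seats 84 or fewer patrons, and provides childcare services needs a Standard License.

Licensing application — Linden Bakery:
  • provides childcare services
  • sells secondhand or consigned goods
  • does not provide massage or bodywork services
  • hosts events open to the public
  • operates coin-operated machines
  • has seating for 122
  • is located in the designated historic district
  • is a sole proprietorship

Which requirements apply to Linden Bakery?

Annual Authorization, General Business Registration, Trade Registration

Sec. 19-1. is located in the designated historic district; is a sole proprietorship; sells secondhand or consigned goods → General Business Registration required.
Sec. 19-2. sells secondhand or consigned goods; operates coin-operated machines → Annual Authorization required.
Sec. 19-3. is a sole proprietorship; does not provide massage or bodywork services → Sole Proprietor Authorization not required.
Sec. 19-4. is located in the designated historic district → exempt from Sole Proprietor License.
Sec. 19-5. is a sole proprietorship; seating 122 ≤ 136; sells secondhand or consigned goods → Sole Proprietor License required.
Sec. 19-6. operates coin-operated machines; seating 122 < 140 → Trade Registration required.
Sec. 19-7. seating 122 > 84; provides childcare services → Standard License not required.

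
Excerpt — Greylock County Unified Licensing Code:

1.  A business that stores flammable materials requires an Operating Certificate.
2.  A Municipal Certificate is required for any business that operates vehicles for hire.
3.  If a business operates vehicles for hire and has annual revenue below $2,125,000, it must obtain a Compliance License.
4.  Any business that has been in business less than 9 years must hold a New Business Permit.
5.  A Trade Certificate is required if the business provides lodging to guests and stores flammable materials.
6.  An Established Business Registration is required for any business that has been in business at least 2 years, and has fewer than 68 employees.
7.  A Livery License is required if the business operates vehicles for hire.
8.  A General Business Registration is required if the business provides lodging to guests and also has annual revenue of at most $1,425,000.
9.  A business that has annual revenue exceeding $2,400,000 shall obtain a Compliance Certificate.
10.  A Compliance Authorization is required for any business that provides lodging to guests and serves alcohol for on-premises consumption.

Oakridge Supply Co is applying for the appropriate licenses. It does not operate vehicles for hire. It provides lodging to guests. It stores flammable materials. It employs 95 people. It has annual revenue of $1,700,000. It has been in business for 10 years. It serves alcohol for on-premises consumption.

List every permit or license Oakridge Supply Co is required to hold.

Compliance Authorization, Operating Certificate, Trade Certificate

1. stores flammable materials → Operating Certificate required.
2. does not operate vehicles for hire → Municipal Certificate not required.
3. does not operate vehicles for hire; revenue $1,700,000 < $2,125,000 → Compliance License not required.
4. years in business 10 ≥ 9 → New Business Permit not required.
5. provides lodging to guests; stores flammable materials → Trade Certificate required.
6. years in business 10 ≥ 2; employees 95 ≥ 68 → Established Business Registration not required.
7. does not operate vehicles for hire → Livery License not required.
8. provides lodging to guests; revenue $1,700,000 > $1,425,000 → General Business Registration not required.
9. revenue $1,700,000 ≤ $2,400,000 → Compliance Certificate not required.
10. provides lodging to guests; serves alcohol for on-premises consumption → Compliance Authorization required.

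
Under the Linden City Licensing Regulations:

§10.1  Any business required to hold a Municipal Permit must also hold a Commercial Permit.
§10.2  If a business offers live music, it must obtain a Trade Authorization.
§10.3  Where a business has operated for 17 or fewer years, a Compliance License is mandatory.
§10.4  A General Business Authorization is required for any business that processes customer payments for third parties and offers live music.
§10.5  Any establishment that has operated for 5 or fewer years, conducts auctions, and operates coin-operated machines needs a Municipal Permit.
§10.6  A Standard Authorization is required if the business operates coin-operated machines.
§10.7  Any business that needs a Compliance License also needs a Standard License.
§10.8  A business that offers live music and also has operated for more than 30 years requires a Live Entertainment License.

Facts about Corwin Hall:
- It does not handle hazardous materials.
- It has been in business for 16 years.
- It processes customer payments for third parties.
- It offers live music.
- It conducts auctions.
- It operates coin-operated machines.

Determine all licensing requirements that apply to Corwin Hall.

§10.1 Municipal Permit is not required → no effect.
§10.2 offers live music → Trade Authorization required.
§10.3 years in business 16 ≤ 17 → Compliance License required.
§10.4 processes customer payments for third parties; offers live music → General Business Authorization required.
§10.5 years in business 16 > 5; conducts auctions; operates coin-operated machines → Municipal Permit not required.
§10.6 operates coin-operated machines → Standard Authorization required.
§10.7 Compliance License is required → Standard License also required.
§10.8 offers live music; years in business 16 ≤ 30 → Live Entertainment License not required.

Compliance License, General Business Authorization, Standard Authorization, Standard License, Trade Authorization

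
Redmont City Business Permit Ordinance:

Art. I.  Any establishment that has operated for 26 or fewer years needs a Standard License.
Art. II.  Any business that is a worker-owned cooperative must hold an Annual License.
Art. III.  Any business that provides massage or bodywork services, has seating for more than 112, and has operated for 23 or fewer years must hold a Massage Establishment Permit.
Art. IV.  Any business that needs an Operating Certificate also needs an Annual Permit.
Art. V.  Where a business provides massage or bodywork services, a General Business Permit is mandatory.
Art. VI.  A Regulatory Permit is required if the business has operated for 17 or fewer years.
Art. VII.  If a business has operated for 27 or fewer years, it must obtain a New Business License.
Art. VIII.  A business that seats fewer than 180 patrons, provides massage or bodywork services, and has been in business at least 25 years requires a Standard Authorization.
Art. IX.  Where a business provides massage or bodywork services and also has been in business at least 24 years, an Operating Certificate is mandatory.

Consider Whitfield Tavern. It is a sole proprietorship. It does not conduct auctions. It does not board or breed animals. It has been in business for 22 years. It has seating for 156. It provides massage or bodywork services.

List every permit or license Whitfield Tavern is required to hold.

General Business Permit, Massage Establishment Permit, New Business License, Standard License

Art. I. years in business 22 ≤ 26 → Standard License required.
Art. II. is a sole proprietorship (not: is a worker-owned cooperative) → Annual License not required.
Art. III. provides massage or bodywork services; seating 156 > 112; years in business 22 ≤ 23 → Massage Establishment Permit required.
Art. IV. Operating Certificate is not required → no effect.
Art. V. provides massage or bodywork services → General Business Permit required.
Art. VI. years in business 22 > 17 → Regulatory Permit not required.
Art. VII. years in business 22 ≤ 27 → New Business License required.
Art. VIII. seating 156 < 180; provides massage or bodywork services; years in business 22 < 25 → Standard Authorization not required.
Art. IX. provides massage or bodywork services; years in business 22 < 24 → Operating Certificate not required.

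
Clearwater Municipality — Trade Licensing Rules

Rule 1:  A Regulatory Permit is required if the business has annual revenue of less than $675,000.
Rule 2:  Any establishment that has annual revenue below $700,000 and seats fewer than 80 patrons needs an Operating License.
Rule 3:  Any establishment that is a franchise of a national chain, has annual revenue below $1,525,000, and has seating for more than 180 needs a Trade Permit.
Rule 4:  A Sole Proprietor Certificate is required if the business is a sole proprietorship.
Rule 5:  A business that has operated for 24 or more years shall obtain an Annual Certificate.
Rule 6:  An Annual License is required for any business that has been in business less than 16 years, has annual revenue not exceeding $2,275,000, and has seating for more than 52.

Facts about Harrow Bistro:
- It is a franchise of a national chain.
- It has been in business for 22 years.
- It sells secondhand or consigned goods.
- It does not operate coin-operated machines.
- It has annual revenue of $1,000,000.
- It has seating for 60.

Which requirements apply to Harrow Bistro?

None

Rule 1: revenue $1,000,000 ≥ $675,000 → Regulatory Permit not required.
Rule 2: revenue $1,000,000 ≥ $700,000; seating 60 < 80 → Operating License not required.
Rule 3: is a franchise of a national chain; revenue $1,000,000 < $1,525,000; seating 60 ≤ 180 → Trade Permit not required.
Rule 4: is a franchise of a national chain (not: is a sole proprietorship) → Sole Proprietor Certificate not required.
Rule 5: years in business 22 < 24 → Annual Certificate not required.
Rule 6: years in business 22 ≥ 16; revenue $1,000,000 ≤ $2,275,000; seating 60 > 52 → Annual License not required.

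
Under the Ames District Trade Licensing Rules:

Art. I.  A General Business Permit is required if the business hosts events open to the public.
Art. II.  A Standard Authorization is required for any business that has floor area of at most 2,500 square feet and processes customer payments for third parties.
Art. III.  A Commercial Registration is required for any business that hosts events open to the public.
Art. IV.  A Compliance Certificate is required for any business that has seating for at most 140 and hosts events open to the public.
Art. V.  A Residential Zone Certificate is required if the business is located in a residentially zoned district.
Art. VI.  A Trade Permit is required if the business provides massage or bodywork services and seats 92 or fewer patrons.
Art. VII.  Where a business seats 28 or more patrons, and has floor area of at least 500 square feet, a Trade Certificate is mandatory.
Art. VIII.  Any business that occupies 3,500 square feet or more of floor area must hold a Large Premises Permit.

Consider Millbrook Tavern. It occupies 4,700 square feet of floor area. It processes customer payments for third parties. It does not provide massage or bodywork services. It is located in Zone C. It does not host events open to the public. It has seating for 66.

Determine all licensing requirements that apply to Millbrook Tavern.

Large Premises Permit, Trade Certificate

Art. I. does not host events open to the public → General Business Permit not required.
Art. II. floor area 4,700 square feet > 2,500 square feet; processes customer payments for third parties → Standard Authorization not required.
Art. III. does not host events open to the public → Commercial Registration not required.
Art. IV. seating 66 ≤ 140; does not host events open to the public → Compliance Certificate not required.
Art. V. is located in Zone C (not: is located in a residentially zoned district) → Residential Zone Certificate not required.
Art. VI. does not provide massage or bodywork services; seating 66 ≤ 92 → Trade Permit not required.
Art. VII. seating 66 ≥ 28; floor area 4,700 square feet ≥ 500 square feet → Trade Certificate required.
Art. VIII. floor area 4,700 square feet ≥ 3,500 square feet → Large Premises Permit required.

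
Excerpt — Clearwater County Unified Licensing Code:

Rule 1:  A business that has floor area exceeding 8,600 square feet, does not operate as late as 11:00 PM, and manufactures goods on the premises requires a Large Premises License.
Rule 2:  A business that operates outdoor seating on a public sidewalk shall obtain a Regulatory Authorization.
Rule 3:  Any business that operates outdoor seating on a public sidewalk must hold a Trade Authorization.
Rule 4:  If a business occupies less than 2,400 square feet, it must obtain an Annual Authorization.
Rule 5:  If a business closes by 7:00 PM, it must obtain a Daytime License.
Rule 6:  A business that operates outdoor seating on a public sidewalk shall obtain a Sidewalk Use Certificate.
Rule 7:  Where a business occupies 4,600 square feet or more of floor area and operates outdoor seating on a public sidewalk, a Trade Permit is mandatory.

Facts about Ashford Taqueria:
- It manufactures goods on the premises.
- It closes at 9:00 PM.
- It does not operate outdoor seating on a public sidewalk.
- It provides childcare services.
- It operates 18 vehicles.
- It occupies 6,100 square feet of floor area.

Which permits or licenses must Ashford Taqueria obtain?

Rule 1: floor area 6,100 square feet ≤ 8,600 square feet; closes 9:00 PM, at/before 11:00 PM; manufactures goods on the premises → Large Premises License not required.
Rule 2: does not operate outdoor seating on a public sidewalk → Regulatory Authorization not required.
Rule 3: does not operate outdoor seating on a public sidewalk → Trade Authorization not required.
Rule 4: floor area 6,100 square feet ≥ 2,400 square feet → Annual Authorization not required.
Rule 5: closes 9:00 PM, after 7:00 PM → Daytime License not required.
Rule 6: does not operate outdoor seating on a public sidewalk → Sidewalk Use Certificate not required.
Rule 7: floor area 6,100 square feet ≥ 4,600 square feet; does not operate outdoor seating on a public sidewalk → Trade Permit not required.

None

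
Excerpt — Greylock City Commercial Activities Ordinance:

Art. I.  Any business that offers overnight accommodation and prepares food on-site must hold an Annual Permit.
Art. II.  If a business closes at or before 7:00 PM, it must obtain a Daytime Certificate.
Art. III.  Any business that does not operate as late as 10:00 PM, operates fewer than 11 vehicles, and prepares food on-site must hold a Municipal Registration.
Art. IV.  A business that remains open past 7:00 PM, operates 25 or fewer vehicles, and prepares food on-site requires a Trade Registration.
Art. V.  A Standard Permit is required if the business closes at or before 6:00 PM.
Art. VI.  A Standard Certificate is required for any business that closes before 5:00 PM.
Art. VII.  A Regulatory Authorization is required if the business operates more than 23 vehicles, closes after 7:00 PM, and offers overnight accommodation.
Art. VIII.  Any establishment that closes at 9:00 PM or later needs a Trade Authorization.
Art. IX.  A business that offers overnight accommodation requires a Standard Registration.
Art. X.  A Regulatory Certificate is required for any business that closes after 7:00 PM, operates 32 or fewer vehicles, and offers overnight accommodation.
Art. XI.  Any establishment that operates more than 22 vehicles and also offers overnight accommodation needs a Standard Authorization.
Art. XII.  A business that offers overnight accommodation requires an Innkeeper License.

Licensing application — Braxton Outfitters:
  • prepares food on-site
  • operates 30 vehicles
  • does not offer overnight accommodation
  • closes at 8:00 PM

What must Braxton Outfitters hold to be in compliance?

Art. I. does not offer overnight accommodation; prepares food on-site → Annual Permit not required.
Art. II. closes 8:00 PM, after 7:00 PM → Daytime Certificate not required.
Art. III. closes 8:00 PM, at/before 10:00 PM; vehicles 30 ≥ 11; prepares food on-site → Municipal Registration not required.
Art. IV. closes 8:00 PM, after 7:00 PM; vehicles 30 > 25; prepares food on-site → Trade Registration not required.
Art. V. closes 8:00 PM, after 6:00 PM → Standard Permit not required.
Art. VI. closes 8:00 PM, after 5:00 PM → Standard Certificate not required.
Art. VII. vehicles 30 > 23; closes 8:00 PM, after 7:00 PM; does not offer overnight accommodation → Regulatory Authorization not required.
Art. VIII. closes 8:00 PM, at/before 9:00 PM → Trade Authorization not required.
Art. IX. does not offer overnight accommodation → Standard Registration not required.
Art. X. closes 8:00 PM, after 7:00 PM; vehicles 30 ≤ 32; does not offer overnight accommodation → Regulatory Certificate not required.
Art. XI. vehicles 30 > 22; does not offer overnight accommodation → Standard Authorization not required.
Art. XII. does not offer overnight accommodation → Innkeeper License not required.

None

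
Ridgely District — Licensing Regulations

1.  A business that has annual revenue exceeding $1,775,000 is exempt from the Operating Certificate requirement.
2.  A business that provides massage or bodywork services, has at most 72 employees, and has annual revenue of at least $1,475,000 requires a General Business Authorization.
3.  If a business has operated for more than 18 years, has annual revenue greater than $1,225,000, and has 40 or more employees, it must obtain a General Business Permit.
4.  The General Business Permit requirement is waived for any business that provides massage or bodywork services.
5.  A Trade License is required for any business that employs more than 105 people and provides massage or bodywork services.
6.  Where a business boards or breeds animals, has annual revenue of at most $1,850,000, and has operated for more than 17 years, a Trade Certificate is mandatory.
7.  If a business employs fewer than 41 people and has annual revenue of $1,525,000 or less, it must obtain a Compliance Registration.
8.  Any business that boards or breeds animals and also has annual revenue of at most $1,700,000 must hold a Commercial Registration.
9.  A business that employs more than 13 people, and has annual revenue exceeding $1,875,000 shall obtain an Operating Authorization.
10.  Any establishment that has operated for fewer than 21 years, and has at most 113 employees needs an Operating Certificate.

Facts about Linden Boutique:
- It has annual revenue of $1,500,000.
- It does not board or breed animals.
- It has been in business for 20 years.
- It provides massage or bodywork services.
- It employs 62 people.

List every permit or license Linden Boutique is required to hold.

General Business Authorization, Operating Certificate

1. revenue $1,500,000 ≤ $1,775,000 → Operating Certificate exemption does not apply.
2. provides massage or bodywork services; employees 62 ≤ 72; revenue $1,500,000 ≥ $1,475,000 → General Business Authorization required.
3. years in business 20 > 18; revenue $1,500,000 > $1,225,000; employees 62 ≥ 40 → General Business Permit required.
4. provides massage or bodywork services → exempt from General Business Permit.
5. employees 62 ≤ 105; provides massage or bodywork services → Trade License not required.
6. does not board or breed animals; revenue $1,500,000 ≤ $1,850,000; years in business 20 > 17 → Trade Certificate not required.
7. employees 62 ≥ 41; revenue $1,500,000 ≤ $1,525,000 → Compliance Registration not required.
8. does not board or breed animals; revenue $1,500,000 ≤ $1,700,000 → Commercial Registration not required.
9. employees 62 > 13; revenue $1,500,000 ≤ $1,875,000 → Operating Authorization not required.
10. years in business 20 < 21; employees 62 ≤ 113 → Operating Certificate required.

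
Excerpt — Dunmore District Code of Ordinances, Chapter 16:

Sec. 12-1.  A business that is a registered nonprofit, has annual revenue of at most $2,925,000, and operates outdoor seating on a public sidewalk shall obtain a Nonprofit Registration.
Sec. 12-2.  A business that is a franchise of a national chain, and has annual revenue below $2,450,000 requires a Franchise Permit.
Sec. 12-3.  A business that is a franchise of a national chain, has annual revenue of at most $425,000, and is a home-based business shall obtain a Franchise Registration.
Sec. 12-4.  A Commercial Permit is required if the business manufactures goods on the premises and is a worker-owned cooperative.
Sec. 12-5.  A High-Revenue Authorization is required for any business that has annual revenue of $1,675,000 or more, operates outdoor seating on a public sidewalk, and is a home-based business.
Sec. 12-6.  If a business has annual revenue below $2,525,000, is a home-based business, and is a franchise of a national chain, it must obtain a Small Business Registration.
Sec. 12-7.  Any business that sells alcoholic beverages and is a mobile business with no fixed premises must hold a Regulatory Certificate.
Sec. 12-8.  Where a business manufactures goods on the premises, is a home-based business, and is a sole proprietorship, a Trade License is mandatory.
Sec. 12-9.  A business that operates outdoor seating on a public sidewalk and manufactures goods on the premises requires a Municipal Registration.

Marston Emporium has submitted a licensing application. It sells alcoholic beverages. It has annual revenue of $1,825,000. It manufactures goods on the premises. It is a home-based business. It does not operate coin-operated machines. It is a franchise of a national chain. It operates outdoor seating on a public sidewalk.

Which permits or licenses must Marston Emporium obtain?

Franchise Permit, High-Revenue Authorization, Municipal Registration, Small Business Registration

Sec. 12-1. is a franchise of a national chain (not: is a registered nonprofit); revenue $1,825,000 ≤ $2,925,000; operates outdoor seating on a public sidewalk → Nonprofit Registration not required.
Sec. 12-2. is a franchise of a national chain; revenue $1,825,000 < $2,450,000 → Franchise Permit required.
Sec. 12-3. is a franchise of a national chain; revenue $1,825,000 > $425,000; is a home-based business → Franchise Registration not required.
Sec. 12-4. manufactures goods on the premises; is a franchise of a national chain (not: is a worker-owned cooperative) → Commercial Permit not required.
Sec. 12-5. revenue $1,825,000 ≥ $1,675,000; operates outdoor seating on a public sidewalk; is a home-based business → High-Revenue Authorization required.
Sec. 12-6. revenue $1,825,000 < $2,525,000; is a home-based business; is a franchise of a national chain → Small Business Registration required.
Sec. 12-7. sells alcoholic beverages; is a home-based business (not: is a mobile business with no fixed premises) → Regulatory Certificate not required.
Sec. 12-8. manufactures goods on the premises; is a home-based business; is a franchise of a national chain (not: is a sole proprietorship) → Trade License not required.
Sec. 12-9. operates outdoor seating on a public sidewalk; manufactures goods on the premises → Municipal Registration required.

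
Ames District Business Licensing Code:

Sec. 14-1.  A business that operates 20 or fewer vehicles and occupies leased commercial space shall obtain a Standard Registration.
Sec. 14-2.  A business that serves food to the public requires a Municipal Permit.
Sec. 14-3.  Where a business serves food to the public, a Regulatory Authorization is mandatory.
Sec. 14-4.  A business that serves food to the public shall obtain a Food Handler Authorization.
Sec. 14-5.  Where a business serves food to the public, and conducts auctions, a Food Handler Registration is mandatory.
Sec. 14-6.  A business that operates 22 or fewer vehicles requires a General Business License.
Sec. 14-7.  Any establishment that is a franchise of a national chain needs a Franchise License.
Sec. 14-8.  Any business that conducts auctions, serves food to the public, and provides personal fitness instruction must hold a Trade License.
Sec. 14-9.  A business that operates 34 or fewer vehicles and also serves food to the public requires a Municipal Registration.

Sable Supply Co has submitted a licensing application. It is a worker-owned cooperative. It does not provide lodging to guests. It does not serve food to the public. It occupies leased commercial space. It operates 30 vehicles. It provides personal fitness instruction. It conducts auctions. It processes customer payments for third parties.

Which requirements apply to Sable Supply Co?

Sec. 14-1. vehicles 30 > 20; occupies leased commercial space → Standard Registration not required.
Sec. 14-2. does not serve food to the public → Municipal Permit not required.
Sec. 14-3. does not serve food to the public → Regulatory Authorization not required.
Sec. 14-4. does not serve food to the public → Food Handler Authorization not required.
Sec. 14-5. does not serve food to the public; conducts auctions → Food Handler Registration not required.
Sec. 14-6. vehicles 30 > 22 → General Business License not required.
Sec. 14-7. is a worker-owned cooperative (not: is a franchise of a national chain) → Franchise License not required.
Sec. 14-8. conducts auctions; does not serve food to the public; provides personal fitness instruction → Trade License not required.
Sec. 14-9. vehicles 30 ≤ 34; does not serve food to the public → Municipal Registration not required.

None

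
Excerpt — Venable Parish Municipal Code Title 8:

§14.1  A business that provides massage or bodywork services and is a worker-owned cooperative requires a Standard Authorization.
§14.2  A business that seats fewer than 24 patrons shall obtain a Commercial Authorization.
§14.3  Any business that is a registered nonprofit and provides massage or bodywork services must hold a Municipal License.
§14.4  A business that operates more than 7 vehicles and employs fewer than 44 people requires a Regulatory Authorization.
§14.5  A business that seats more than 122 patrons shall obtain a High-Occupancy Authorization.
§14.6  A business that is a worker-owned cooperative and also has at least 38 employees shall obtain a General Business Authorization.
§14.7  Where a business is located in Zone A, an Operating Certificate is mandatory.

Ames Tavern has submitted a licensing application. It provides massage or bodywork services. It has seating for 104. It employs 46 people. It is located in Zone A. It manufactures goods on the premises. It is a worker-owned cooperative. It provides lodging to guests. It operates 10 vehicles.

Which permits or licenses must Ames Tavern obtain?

§14.1 provides massage or bodywork services; is a worker-owned cooperative → Standard Authorization required.
§14.2 seating 104 ≥ 24 → Commercial Authorization not required.
§14.3 is a worker-owned cooperative (not: is a registered nonprofit); provides massage or bodywork services → Municipal License not required.
§14.4 vehicles 10 > 7; employees 46 ≥ 44 → Regulatory Authorization not required.
§14.5 seating 104 ≤ 122 → High-Occupancy Authorization not required.
§14.6 is a worker-owned cooperative; employees 46 ≥ 38 → General Business Authorization required.
§14.7 is located in Zone A → Operating Certificate required.

General Business Authorization, Operating Certificate, Standard Authorization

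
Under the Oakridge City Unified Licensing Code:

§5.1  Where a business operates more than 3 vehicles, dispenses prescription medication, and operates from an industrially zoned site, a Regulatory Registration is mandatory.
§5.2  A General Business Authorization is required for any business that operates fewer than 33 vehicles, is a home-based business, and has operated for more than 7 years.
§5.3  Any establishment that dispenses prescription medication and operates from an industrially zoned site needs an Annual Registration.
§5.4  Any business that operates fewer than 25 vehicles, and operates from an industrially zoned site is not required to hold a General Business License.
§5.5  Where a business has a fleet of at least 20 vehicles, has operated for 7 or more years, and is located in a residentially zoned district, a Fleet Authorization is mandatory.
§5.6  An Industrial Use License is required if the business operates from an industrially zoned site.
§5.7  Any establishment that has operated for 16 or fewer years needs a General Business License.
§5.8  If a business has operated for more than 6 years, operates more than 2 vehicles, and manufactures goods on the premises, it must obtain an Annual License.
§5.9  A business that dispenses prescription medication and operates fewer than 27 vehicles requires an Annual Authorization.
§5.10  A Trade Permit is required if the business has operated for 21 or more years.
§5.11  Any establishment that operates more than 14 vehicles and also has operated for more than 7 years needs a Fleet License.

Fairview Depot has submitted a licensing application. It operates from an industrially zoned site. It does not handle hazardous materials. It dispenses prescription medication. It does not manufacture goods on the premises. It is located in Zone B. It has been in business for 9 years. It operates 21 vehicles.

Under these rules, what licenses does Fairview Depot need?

Annual Authorization, Annual Registration, Fleet License, Industrial Use License, Regulatory Registration

§5.1 vehicles 21 > 3; dispenses prescription medication; operates from an industrially zoned site → Regulatory Registration required.
§5.2 vehicles 21 < 33; operates from an industrially zoned site (not: is a home-based business); years in business 9 > 7 → General Business Authorization not required.
§5.3 dispenses prescription medication; operates from an industrially zoned site → Annual Registration required.
§5.4 vehicles 21 < 25; operates from an industrially zoned site → exempt from General Business License.
§5.5 vehicles 21 ≥ 20; years in business 9 ≥ 7; is located in Zone B (not: is located in a residentially zoned district) → Fleet Authorization not required.
§5.6 operates from an industrially zoned site → Industrial Use License required.
§5.7 years in business 9 ≤ 16 → General Business License required.
§5.8 years in business 9 > 6; vehicles 21 > 2; does not manufacture goods on the premises → Annual License not required.
§5.9 dispenses prescription medication; vehicles 21 < 27 → Annual Authorization required.
§5.10 years in business 9 < 21 → Trade Permit not required.
§5.11 vehicles 21 > 14; years in business 9 > 7 → Fleet License required.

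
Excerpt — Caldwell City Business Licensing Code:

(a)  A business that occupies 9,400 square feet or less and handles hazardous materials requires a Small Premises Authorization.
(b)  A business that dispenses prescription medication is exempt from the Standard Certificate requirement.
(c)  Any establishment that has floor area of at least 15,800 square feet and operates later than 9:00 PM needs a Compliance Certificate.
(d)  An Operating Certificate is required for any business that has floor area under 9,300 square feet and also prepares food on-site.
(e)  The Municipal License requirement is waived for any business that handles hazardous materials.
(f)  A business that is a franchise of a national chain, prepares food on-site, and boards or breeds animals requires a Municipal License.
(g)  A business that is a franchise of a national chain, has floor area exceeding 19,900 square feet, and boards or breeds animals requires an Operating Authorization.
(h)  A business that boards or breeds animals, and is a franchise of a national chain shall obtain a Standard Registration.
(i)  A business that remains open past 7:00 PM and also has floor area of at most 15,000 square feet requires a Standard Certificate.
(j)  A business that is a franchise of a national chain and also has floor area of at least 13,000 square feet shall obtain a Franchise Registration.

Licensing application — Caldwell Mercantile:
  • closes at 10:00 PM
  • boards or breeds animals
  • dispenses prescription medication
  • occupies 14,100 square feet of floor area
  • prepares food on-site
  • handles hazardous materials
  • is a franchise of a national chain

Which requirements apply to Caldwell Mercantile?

Franchise Registration, Standard Registration

(a) floor area 14,100 square feet > 9,400 square feet; handles hazardous materials → Small Premises Authorization not required.
(b) dispenses prescription medication → exempt from Standard Certificate.
(c) floor area 14,100 square feet < 15,800 square feet; closes 10:00 PM, after 9:00 PM → Compliance Certificate not required.
(d) floor area 14,100 square feet ≥ 9,300 square feet; prepares food on-site → Operating Certificate not required.
(e) handles hazardous materials → exempt from Municipal License.
(f) is a franchise of a national chain; prepares food on-site; boards or breeds animals → Municipal License required.
(g) is a franchise of a national chain; floor area 14,100 square feet ≤ 19,900 square feet; boards or breeds animals → Operating Authorization not required.
(h) boards or breeds animals; is a franchise of a national chain → Standard Registration required.
(i) closes 10:00 PM, after 7:00 PM; floor area 14,100 square feet ≤ 15,000 square feet → Standard Certificate required.
(j) is a franchise of a national chain; floor area 14,100 square feet ≥ 13,000 square feet → Franchise Registration required.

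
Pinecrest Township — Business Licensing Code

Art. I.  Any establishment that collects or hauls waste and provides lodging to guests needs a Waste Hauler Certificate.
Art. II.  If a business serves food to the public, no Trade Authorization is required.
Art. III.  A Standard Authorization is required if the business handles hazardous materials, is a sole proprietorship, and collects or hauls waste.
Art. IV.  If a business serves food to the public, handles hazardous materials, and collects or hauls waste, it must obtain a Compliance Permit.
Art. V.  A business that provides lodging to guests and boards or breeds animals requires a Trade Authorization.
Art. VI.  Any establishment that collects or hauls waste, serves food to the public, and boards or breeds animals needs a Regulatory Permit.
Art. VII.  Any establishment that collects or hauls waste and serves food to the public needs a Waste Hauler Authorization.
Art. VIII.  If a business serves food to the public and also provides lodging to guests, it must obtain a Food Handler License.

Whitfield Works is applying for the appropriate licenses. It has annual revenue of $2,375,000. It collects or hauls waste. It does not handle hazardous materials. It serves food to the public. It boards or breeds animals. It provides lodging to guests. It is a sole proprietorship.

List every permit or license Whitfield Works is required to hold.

Food Handler License, Regulatory Permit, Waste Hauler Authorization, Waste Hauler Certificate

Art. I. collects or hauls waste; provides lodging to guests → Waste Hauler Certificate required.
Art. II. serves food to the public → exempt from Trade Authorization.
Art. III. does not handle hazardous materials; is a sole proprietorship; collects or hauls waste → Standard Authorization not required.
Art. IV. serves food to the public; does not handle hazardous materials; collects or hauls waste → Compliance Permit not required.
Art. V. provides lodging to guests; boards or breeds animals → Trade Authorization required.
Art. VI. collects or hauls waste; serves food to the public; boards or breeds animals → Regulatory Permit required.
Art. VII. collects or hauls waste; serves food to the public → Waste Hauler Authorization required.
Art. VIII. serves food to the public; provides lodging to guests → Food Handler License required.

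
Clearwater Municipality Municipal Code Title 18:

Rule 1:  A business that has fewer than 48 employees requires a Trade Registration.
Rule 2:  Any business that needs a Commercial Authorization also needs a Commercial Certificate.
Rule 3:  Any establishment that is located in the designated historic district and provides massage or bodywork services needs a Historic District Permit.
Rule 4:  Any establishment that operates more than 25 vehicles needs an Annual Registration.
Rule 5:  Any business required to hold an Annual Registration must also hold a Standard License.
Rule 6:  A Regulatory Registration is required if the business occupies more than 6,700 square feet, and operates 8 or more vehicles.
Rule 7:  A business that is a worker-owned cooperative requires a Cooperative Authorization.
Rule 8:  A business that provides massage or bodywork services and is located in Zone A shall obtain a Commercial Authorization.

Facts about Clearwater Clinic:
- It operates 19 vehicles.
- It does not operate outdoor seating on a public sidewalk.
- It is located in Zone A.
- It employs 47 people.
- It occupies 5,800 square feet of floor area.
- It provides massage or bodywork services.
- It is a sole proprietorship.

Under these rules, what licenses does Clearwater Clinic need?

Rule 1: employees 47 < 48 → Trade Registration required.
Rule 2: Commercial Authorization is required → Commercial Certificate also required.
Rule 3: is located in Zone A (not: is located in the designated historic district); provides massage or bodywork services → Historic District Permit not required.
Rule 4: vehicles 19 ≤ 25 → Annual Registration not required.
Rule 5: Annual Registration is not required → no effect.
Rule 6: floor area 5,800 square feet ≤ 6,700 square feet; vehicles 19 ≥ 8 → Regulatory Registration not required.
Rule 7: is a sole proprietorship (not: is a worker-owned cooperative) → Cooperative Authorization not required.
Rule 8: provides massage or bodywork services; is located in Zone A → Commercial Authorization required.

Commercial Authorization, Commercial Certificate, Trade Registration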